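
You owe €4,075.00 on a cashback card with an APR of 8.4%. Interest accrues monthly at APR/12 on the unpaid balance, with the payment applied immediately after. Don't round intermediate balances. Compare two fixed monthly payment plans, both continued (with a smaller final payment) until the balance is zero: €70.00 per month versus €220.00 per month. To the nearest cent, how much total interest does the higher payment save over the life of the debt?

€872.53

Monthly rate r = 8.4%/12 = 0.7% = 0.007.
At €70.00/mo: n = ⌈−ln(1 − rB₀/P)/ln(1+r)⌉ = 76 payments (last €2.35); total interest = total paid − €4,075.00 = €1,177.35.
At €220.00/mo: 20 payments (last €199.82); total interest €304.82.
Interest saved = €1,177.35 − €304.82 = €872.53.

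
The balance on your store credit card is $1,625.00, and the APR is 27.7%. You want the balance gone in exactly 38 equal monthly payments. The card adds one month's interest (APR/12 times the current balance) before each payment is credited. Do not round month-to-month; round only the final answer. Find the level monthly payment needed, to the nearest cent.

$64.69

Monthly rate r = 27.7%/12 = 2.30833% = 0.0230833.
Level-payment amortization: P = B₀·r / (1 − (1+r)^(−n)) = 1625.00·0.0230833 / (1 − 1.02308^(−38)).
Denominator 1 − (1+r)^(−38) = 0.579871999.
P = 37.5104 / 0.579871999 ≈ 64.69.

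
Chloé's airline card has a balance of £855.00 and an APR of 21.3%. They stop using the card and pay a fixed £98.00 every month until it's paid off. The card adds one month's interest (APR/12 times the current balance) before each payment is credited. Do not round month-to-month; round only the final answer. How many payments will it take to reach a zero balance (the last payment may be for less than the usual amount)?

10 months

Monthly rate r = 21.3%/12 = 1.775% = 0.01775.
Recurrence: B ← B·(1+r) − £98.00.
Month 1: interest £15.18; balance after payment £772.18.
Month 2: interest £13.71; balance after payment £687.88.
Closed form: n = −ln(1 − rB₀/P)/ln(1+r) = −ln(0.84514)/ln(1.01775) ≈ 9.563, so the balance reaches zero during payment 10.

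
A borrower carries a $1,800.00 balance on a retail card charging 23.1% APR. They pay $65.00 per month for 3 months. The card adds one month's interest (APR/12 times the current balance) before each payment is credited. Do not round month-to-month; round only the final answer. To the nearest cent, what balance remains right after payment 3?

$1,707.19

Monthly rate r = 23.1%/12 = 1.925% = 0.01925.
Each month: B ← B·(1+r) − $65.00.
Month 1: interest $34.65; balance after payment $1,769.65.
Month 2: interest $34.07; balance after payment $1,738.72.
Month 3: interest $33.47; balance after payment $1,707.19.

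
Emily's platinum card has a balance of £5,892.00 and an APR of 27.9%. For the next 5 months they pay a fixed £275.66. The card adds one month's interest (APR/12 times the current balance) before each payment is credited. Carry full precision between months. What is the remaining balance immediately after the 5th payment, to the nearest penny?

£5,165.65

Monthly rate r = 27.9%/12 = 2.325% = 0.02325.
Each month: B ← B·(1+r) − £275.66.
Month 1: interest £136.99; balance after payment £5,753.33.
Month 2: interest £133.76; balance after payment £5,611.43.
Month 3: interest £130.47; balance after payment £5,466.24.
Month 4: interest £127.09; balance after payment £5,317.67.
Month 5: interest £123.64; balance after payment £5,165.65.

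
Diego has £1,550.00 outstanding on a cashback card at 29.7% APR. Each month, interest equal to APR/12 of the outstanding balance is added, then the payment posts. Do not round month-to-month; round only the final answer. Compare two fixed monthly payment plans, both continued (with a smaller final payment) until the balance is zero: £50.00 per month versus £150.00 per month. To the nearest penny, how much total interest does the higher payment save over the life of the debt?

Monthly rate r = 29.7%/12 = 2.475% = 0.02475.
At £50.00/mo: n = ⌈−ln(1 − rB₀/P)/ln(1+r)⌉ = 60 payments (last £31.47); total interest = total paid − £1,550.00 = £1,431.47.
At £150.00/mo: 13 payments (last £12.37); total interest £262.37.
Interest saved = £1,431.47 − £262.37 = £1,169.10.

£1,169.10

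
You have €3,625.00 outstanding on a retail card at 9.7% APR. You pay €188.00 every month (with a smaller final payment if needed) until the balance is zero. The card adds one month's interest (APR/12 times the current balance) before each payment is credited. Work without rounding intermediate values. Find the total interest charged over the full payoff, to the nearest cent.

€331.72

Monthly rate r = 9.7%/12 = 0.808333% = 0.00808333.
Payoff takes n = ⌈−ln(1 − rB₀/P)/ln(1+r)⌉ = ⌈21.046⌉ = 22 payments; the last is €8.72.
Total paid = 21·€188.00 + €8.72 = €3,956.72.
Total interest = total paid − principal = €3,956.72 − €3,625.00 = €331.72.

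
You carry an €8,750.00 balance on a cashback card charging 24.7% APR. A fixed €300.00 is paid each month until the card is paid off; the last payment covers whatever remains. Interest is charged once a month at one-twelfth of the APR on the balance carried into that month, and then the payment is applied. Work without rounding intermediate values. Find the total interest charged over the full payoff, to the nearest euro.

Monthly rate r = 24.7%/12 = 2.05833% = 0.0205833.
Payoff takes n = ⌈−ln(1 − rB₀/P)/ln(1+r)⌉ = ⌈45.015⌉ = 46 payments; the last is €4.66.
Total paid = 45·€300.00 + €4.66 = €13,504.66.
Total interest = total paid − principal = €13,504.66 − €8,750.00 = €4,754.66.

€4,755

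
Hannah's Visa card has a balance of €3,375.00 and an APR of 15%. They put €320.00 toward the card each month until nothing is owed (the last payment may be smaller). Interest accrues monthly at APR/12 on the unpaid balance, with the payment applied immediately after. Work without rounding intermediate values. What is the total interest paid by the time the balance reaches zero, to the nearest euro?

Monthly rate r = 15%/12 = 1.25% = 0.0125.
Payoff takes n = ⌈−ln(1 − rB₀/P)/ln(1+r)⌉ = ⌈11.381⌉ = 12 payments; the last is €122.23.
Total paid = 11·€320.00 + €122.23 = €3,642.23.
Total interest = total paid − principal = €3,642.23 − €3,375.00 = €267.23.

€267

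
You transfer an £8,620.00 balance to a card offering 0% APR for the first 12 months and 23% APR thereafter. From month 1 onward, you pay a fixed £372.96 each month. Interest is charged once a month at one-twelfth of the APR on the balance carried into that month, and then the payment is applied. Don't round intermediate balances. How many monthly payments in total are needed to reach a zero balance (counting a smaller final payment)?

25 payments

Promo months 1–12 at r₀ = 0%/12 = 0; months 13+ at r₁ = 23%/12 = 0.0191667.
After month 12 (no interest yet): B = £8,620.00 − 12·£372.96 = £4,144.48.
Then at r₁ with £372.96/mo: n₂ = −ln(1 − r₁·B/P)/ln(1+r₁) ≈ 12.62 → 13 more payments.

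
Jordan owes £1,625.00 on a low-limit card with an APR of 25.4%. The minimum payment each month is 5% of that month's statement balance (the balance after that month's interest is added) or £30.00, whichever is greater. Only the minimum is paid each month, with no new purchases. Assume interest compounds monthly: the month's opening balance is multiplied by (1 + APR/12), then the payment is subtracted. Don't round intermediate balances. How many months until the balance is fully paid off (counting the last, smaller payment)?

60 months

Monthly rate r = 25.4%/12 = 2.11667% = 0.0211667.
While 5% of the post-interest balance exceeds £30.00, each month B ← (B·(1+r))·(1 − 0.05), i.e. B shrinks by the factor (1+r)·0.95 = 0.97011.
This holds for months 1–34. Entering month 35 the balance is £579.08; 5% of the post-interest balance is now below £30.00, so the flat £30.00 minimum applies from here.
From month 35 a fixed £30.00 at rate r clears £579.08 in 26 more payments. Total: 34 + 26 = 60 months.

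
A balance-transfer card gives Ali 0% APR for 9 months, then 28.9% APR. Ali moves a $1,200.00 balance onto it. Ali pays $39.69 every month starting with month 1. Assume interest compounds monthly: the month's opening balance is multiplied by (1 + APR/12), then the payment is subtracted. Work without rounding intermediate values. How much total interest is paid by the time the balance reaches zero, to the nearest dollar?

Promo months 1–9 at r₀ = 0%/12 = 0; months 10+ at r₁ = 28.9%/12 = 0.0240833.
After month 9 (no interest yet): B = $1,200.00 − 9·$39.69 = $842.79.
Then at r₁ with $39.69/mo: n₂ = −ln(1 − r₁·B/P)/ln(1+r₁) ≈ 30.09 → 31 more payments.
Total paid = 39·$39.69 + $3.81 = $1,551.72; interest = $1,551.72 − $1,200.00 = $351.72.

$352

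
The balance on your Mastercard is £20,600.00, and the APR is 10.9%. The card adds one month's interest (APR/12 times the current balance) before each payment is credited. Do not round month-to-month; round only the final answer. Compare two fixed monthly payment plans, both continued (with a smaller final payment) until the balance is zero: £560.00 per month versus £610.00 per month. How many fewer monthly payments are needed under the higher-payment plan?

Monthly rate r = 10.9%/12 = 0.908333% = 0.00908333.
At £560.00/mo: n = ⌈−ln(1 − rB₀/P)/ln(1+r)⌉ = 45 payments (last £545.60); total interest = total paid − £20,600.00 = £4,585.60.
At £610.00/mo: 41 payments (last £315.70); total interest £4,115.70.
Payments saved = 45 − 41 = 4.

4 fewer payments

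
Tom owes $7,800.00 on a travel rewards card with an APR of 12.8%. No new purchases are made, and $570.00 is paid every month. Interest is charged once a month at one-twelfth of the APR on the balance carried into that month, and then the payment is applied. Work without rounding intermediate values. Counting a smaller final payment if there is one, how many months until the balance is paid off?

Monthly rate r = 12.8%/12 = 1.06667% = 0.0106667.
Recurrence: B ← B·(1+r) − $570.00.
Month 1: interest $83.20; balance after payment $7,313.20.
Month 2: interest $78.01; balance after payment $6,821.21.
Closed form: n = −ln(1 − rB₀/P)/ln(1+r) = −ln(0.85404)/ln(1.01067) ≈ 14.871, so the balance reaches zero during payment 15.

15 months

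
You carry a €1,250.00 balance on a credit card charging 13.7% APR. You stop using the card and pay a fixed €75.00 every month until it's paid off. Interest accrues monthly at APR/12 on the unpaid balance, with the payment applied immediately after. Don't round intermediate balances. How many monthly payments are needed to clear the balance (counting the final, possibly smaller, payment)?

Monthly rate r = 13.7%/12 = 1.14167% = 0.0114167.
Recurrence: B ← B·(1+r) − €75.00.
Month 1: interest €14.27; balance after payment €1,189.27.
Month 2: interest €13.58; balance after payment €1,127.85.
Closed form: n = −ln(1 − rB₀/P)/ln(1+r) = −ln(0.80972)/ln(1.01142) ≈ 18.593, so the balance reaches zero during payment 19.

19 payments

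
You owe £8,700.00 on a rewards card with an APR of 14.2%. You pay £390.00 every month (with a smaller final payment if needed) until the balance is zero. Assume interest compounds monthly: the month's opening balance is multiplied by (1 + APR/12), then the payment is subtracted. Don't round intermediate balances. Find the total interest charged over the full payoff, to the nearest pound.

£1,461

Monthly rate r = 14.2%/12 = 1.18333% = 0.0118333.
Payoff takes n = ⌈−ln(1 − rB₀/P)/ln(1+r)⌉ = ⌈26.054⌉ = 27 payments; the last is £21.00.
Total paid = 26·£390.00 + £21.00 = £10,161.00.
Total interest = total paid − principal = £10,161.00 − £8,700.00 = £1,461.00.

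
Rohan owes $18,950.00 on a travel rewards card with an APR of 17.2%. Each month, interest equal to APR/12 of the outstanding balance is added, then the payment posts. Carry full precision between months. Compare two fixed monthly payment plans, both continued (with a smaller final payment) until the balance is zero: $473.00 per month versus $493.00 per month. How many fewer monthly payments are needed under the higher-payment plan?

Monthly rate r = 17.2%/12 = 1.43333% = 0.0143333.
At $473.00/mo: n = ⌈−ln(1 − rB₀/P)/ln(1+r)⌉ = 60 payments (last $472.68); total interest = total paid − $18,950.00 = $9,429.68.
At $493.00/mo: 57 payments (last $126.93); total interest $8,784.93.
Payments saved = 60 − 57 = 3.

3 fewer payments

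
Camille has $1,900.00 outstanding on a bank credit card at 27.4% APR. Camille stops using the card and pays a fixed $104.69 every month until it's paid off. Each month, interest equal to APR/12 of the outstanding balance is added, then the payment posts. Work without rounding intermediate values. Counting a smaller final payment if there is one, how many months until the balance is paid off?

24 months

Monthly rate r = 27.4%/12 = 2.28333% = 0.0228333.
Recurrence: B ← B·(1+r) − $104.69.
Month 1: interest $43.38; balance after payment $1,838.69.
Month 2: interest $41.98; balance after payment $1,775.99.
Closed form: n = −ln(1 − rB₀/P)/ln(1+r) = −ln(0.5856)/ln(1.02283) ≈ 23.702, so the balance reaches zero during payment 24.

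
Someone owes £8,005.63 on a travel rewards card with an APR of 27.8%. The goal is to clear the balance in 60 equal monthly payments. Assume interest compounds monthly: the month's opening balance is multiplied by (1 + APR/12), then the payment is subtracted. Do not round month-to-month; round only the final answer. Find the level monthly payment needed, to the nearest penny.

£248.30

Monthly rate r = 27.8%/12 = 2.31667% = 0.0231667.
Level-payment amortization: P = B₀·r / (1 − (1+r)^(−n)) = 8005.63·0.0231667 / (1 − 1.02317^(−60)).
Denominator 1 − (1+r)^(−60) = 0.746943778.
P = 185.464 / 0.746943778 ≈ 248.30.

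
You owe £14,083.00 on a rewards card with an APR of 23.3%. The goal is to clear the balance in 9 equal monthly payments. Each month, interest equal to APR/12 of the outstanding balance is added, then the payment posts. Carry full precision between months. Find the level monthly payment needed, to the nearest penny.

£1,720.58

Monthly rate r = 23.3%/12 = 1.94167% = 0.0194167.
Level-payment amortization: P = B₀·r / (1 − (1+r)^(−n)) = 14083.00·0.0194167 / (1 − 1.01942^(−9)).
Denominator 1 − (1+r)^(−9) = 0.158925564.
P = 273.445 / 0.158925564 ≈ 1720.58.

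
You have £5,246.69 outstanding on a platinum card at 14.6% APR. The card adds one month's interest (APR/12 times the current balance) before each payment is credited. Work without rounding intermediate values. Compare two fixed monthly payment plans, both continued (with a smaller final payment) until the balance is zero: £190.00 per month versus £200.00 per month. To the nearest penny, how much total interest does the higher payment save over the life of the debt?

Monthly rate r = 14.6%/12 = 1.21667% = 0.0121667.
At £190.00/mo: n = ⌈−ln(1 − rB₀/P)/ln(1+r)⌉ = 34 payments (last £162.82); total interest = total paid − £5,246.69 = £1,186.13.
At £200.00/mo: 32 payments (last £158.26); total interest £1,111.57.
Interest saved = £1,186.13 − £1,111.57 = £74.56.

£74.56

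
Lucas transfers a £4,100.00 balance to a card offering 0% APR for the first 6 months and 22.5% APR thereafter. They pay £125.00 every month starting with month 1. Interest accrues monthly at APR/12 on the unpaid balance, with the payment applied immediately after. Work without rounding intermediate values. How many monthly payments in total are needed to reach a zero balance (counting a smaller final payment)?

Promo months 1–6 at r₀ = 0%/12 = 0; months 7+ at r₁ = 22.5%/12 = 0.01875.
After month 6 (no interest yet): B = £4,100.00 − 6·£125.00 = £3,350.00.
Then at r₁ with £125.00/mo: n₂ = −ln(1 − r₁·B/P)/ln(1+r₁) ≈ 37.58 → 38 more payments.

44 payments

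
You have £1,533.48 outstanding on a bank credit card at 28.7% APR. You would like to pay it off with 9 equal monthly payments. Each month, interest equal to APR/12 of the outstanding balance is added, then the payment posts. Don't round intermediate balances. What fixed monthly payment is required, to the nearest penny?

£191.40

Monthly rate r = 28.7%/12 = 2.39167% = 0.0239167.
Level-payment amortization: P = B₀·r / (1 − (1+r)^(−n)) = 1533.48·0.0239167 / (1 − 1.02392^(−9)).
Denominator 1 − (1+r)^(−9) = 0.191614547.
P = 36.6757 / 0.191614547 ≈ 191.40.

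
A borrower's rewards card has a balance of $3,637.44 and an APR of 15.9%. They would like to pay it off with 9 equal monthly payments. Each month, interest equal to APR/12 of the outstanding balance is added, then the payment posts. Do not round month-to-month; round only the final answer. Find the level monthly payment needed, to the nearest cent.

$431.41

Monthly rate r = 15.9%/12 = 1.325% = 0.01325.
Level-payment amortization: P = B₀·r / (1 − (1+r)^(−n)) = 3637.44·0.01325 / (1 − 1.01325^(−9)).
Denominator 1 − (1+r)^(−9) = 0.111718764.
P = 48.1961 / 0.111718764 ≈ 431.41.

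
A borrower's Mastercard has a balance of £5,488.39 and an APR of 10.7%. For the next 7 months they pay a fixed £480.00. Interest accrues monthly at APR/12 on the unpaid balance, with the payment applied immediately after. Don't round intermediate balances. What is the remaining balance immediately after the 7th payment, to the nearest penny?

Monthly rate r = 10.7%/12 = 0.891667% = 0.00891667.
Each month: B ← B·(1+r) − £480.00.
Month 1: interest £48.94; balance after payment £5,057.33.
Month 2: interest £45.09; balance after payment £4,622.42.
Month 3: interest £41.22; balance after payment £4,183.64.
Month 4: interest £37.30; balance after payment £3,740.94.
Month 5: interest £33.36; balance after payment £3,294.30.
Month 6: interest £29.37; balance after payment £2,843.67.
Month 7: interest £25.36; balance after payment £2,389.03.

£2,389.03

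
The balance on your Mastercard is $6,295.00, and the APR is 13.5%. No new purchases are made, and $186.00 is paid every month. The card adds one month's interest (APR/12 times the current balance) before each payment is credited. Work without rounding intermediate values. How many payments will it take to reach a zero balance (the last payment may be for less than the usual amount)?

Monthly rate r = 13.5%/12 = 1.125% = 0.01125.
Recurrence: B ← B·(1+r) − $186.00.
Month 1: interest $70.82; balance after payment $6,179.82.
Month 2: interest $69.52; balance after payment $6,063.34.
Closed form: n = −ln(1 − rB₀/P)/ln(1+r) = −ln(0.61925)/ln(1.01125) ≈ 42.838, so the balance reaches zero during payment 43.

43 payments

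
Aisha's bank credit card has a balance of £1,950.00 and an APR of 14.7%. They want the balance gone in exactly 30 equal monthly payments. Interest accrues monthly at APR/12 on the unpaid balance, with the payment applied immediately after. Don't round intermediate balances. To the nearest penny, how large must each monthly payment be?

Monthly rate r = 14.7%/12 = 1.225% = 0.01225.
Level-payment amortization: P = B₀·r / (1 − (1+r)^(−n)) = 1950.00·0.01225 / (1 − 1.01225^(−30)).
Denominator 1 − (1+r)^(−30) = 0.305988868.
P = 23.8875 / 0.305988868 ≈ 78.07.

£78.07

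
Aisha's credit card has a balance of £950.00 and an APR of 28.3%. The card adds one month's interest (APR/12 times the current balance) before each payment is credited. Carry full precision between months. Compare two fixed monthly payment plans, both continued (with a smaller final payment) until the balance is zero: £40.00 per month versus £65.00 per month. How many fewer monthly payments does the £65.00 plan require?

17 fewer payments

Monthly rate r = 28.3%/12 = 2.35833% = 0.0235833.
At £40.00/mo: n = ⌈−ln(1 − rB₀/P)/ln(1+r)⌉ = 36 payments (last £9.32); total interest = total paid − £950.00 = £459.32.
At £65.00/mo: 19 payments (last £8.62); total interest £228.62.
Payments saved = 36 − 19 = 17.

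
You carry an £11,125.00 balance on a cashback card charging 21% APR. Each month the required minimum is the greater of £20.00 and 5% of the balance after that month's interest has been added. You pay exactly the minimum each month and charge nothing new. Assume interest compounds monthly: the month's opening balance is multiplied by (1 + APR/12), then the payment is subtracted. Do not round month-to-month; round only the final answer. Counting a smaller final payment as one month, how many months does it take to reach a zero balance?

123 months

Monthly rate r = 21%/12 = 1.75% = 0.0175.
While 5% of the post-interest balance exceeds £20.00, each month B ← (B·(1+r))·(1 − 0.05), i.e. B shrinks by the factor (1+r)·0.95 = 0.96663.
This holds for months 1–99. Entering month 100 the balance is £386.23; 5% of the post-interest balance is now below £20.00, so the flat £20.00 minimum applies from here.
From month 100 a fixed £20.00 at rate r clears £386.23 in 24 more payments. Total: 99 + 24 = 123 months.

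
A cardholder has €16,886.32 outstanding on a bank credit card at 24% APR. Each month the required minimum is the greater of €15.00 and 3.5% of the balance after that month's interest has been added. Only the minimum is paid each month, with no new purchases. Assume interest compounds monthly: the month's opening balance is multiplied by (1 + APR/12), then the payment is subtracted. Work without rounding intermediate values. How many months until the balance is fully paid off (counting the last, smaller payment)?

275 months

Monthly rate r = 24%/12 = 2% = 0.02.
While 3.5% of the post-interest balance exceeds €15.00, each month B ← (B·(1+r))·(1 − 0.035), i.e. B shrinks by the factor (1+r)·0.965 = 0.9843.
This holds for months 1–234. Entering month 235 the balance is €416.26; 3.5% of the post-interest balance is now below €15.00, so the flat €15.00 minimum applies from here.
From month 235 a fixed €15.00 at rate r clears €416.26 in 41 more payments. Total: 234 + 41 = 275 months.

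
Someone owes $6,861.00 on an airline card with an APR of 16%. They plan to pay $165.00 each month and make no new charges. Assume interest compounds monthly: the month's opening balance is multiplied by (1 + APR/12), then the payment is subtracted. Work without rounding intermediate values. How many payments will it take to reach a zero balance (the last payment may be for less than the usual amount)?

62 months

Monthly rate r = 16%/12 = 1.33333% = 0.0133333.
Recurrence: B ← B·(1+r) − $165.00.
Month 1: interest $91.48; balance after payment $6,787.48.
Month 2: interest $90.50; balance after payment $6,712.98.
Closed form: n = −ln(1 − rB₀/P)/ln(1+r) = −ln(0.44558)/ln(1.01333) ≈ 61.032, so the balance reaches zero during payment 62.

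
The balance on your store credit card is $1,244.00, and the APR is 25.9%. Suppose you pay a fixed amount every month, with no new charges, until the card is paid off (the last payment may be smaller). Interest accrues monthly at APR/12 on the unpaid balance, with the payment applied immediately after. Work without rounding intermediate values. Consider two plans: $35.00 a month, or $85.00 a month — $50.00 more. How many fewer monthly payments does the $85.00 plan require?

51 fewer payments

Monthly rate r = 25.9%/12 = 2.15833% = 0.0215833.
At $35.00/mo: n = ⌈−ln(1 − rB₀/P)/ln(1+r)⌉ = 69 payments (last $8.65); total interest = total paid − $1,244.00 = $1,144.65.
At $85.00/mo: 18 payments (last $66.26); total interest $267.26.
Payments saved = 69 − 18 = 51.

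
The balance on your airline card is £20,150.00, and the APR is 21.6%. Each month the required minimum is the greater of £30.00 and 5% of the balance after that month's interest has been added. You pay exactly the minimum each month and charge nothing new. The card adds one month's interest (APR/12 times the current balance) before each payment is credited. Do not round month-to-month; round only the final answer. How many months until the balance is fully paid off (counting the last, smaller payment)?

131 months

Monthly rate r = 21.6%/12 = 1.8% = 0.018.
While 5% of the post-interest balance exceeds £30.00, each month B ← (B·(1+r))·(1 − 0.05), i.e. B shrinks by the factor (1+r)·0.95 = 0.9671.
This holds for months 1–106. Entering month 107 the balance is £581.09; 5% of the post-interest balance is now below £30.00, so the flat £30.00 minimum applies from here.
From month 107 a fixed £30.00 at rate r clears £581.09 in 25 more payments. Total: 106 + 25 = 131 months.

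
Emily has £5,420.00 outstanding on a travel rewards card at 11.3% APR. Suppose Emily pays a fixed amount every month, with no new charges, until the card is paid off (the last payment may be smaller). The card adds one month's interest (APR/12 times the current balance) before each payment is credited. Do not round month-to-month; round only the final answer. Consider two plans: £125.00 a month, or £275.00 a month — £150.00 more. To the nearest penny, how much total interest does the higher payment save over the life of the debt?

Monthly rate r = 11.3%/12 = 0.941667% = 0.00941667.
At £125.00/mo: n = ⌈−ln(1 − rB₀/P)/ln(1+r)⌉ = 56 payments (last £123.68); total interest = total paid − £5,420.00 = £1,578.68.
At £275.00/mo: 22 payments (last £248.67); total interest £603.67.
Interest saved = £1,578.68 − £603.67 = £975.01.

£975.01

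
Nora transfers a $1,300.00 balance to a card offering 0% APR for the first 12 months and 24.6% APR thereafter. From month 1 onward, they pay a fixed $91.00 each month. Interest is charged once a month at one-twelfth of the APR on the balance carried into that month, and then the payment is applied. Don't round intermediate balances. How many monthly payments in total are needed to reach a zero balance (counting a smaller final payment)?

15 payments

Promo months 1–12 at r₀ = 0%/12 = 0; months 13+ at r₁ = 24.6%/12 = 0.0205.
After month 12 (no interest yet): B = $1,300.00 − 12·$91.00 = $208.00.
Then at r₁ with $91.00/mo: n₂ = −ln(1 − r₁·B/P)/ln(1+r₁) ≈ 2.36 → 3 more payments.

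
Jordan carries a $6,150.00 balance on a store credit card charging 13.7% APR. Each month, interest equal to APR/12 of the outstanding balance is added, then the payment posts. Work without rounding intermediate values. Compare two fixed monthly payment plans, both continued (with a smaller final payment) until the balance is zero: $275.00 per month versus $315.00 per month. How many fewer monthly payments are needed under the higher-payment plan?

3 fewer payments

Monthly rate r = 13.7%/12 = 1.14167% = 0.0114167.
At $275.00/mo: n = ⌈−ln(1 − rB₀/P)/ln(1+r)⌉ = 26 payments (last $266.48); total interest = total paid − $6,150.00 = $991.48.
At $315.00/mo: 23 payments (last $67.96); total interest $847.96.
Payments saved = 26 − 23 = 3.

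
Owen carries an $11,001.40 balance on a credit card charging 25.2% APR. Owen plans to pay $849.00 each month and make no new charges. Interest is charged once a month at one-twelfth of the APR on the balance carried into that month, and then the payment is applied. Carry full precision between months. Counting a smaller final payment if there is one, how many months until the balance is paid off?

Monthly rate r = 25.2%/12 = 2.1% = 0.021.
Recurrence: B ← B·(1+r) − $849.00.
Month 1: interest $231.03; balance after payment $10,383.43.
Month 2: interest $218.05; balance after payment $9,752.48.
Closed form: n = −ln(1 − rB₀/P)/ln(1+r) = −ln(0.72788)/ln(1.021) ≈ 15.283, so the balance reaches zero during payment 16.

16 months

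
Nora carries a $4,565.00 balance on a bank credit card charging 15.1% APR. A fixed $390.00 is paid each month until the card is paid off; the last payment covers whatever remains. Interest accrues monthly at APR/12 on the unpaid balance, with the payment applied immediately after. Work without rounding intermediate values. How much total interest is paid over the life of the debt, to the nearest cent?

Monthly rate r = 15.1%/12 = 1.25833% = 0.0125833.
Payoff takes n = ⌈−ln(1 − rB₀/P)/ln(1+r)⌉ = ⌈12.742⌉ = 13 payments; the last is $289.81.
Total paid = 12·$390.00 + $289.81 = $4,969.81.
Total interest = total paid − principal = $4,969.81 − $4,565.00 = $404.81.

$404.81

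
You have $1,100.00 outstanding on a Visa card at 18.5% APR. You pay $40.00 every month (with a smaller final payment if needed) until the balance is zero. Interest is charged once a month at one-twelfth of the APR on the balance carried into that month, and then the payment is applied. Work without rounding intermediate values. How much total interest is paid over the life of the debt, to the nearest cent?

$342.13

Monthly rate r = 18.5%/12 = 1.54167% = 0.0154167.
Payoff takes n = ⌈−ln(1 − rB₀/P)/ln(1+r)⌉ = ⌈36.053⌉ = 37 payments; the last is $2.13.
Total paid = 36·$40.00 + $2.13 = $1,442.13.
Total interest = total paid − principal = $1,442.13 − $1,100.00 = $342.13.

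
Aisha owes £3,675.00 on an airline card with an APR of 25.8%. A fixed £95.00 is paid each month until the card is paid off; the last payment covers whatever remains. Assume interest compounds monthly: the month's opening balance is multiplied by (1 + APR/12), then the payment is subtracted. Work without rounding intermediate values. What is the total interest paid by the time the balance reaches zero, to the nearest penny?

£4,283.79

Monthly rate r = 25.8%/12 = 2.15% = 0.0215.
Payoff takes n = ⌈−ln(1 − rB₀/P)/ln(1+r)⌉ = ⌈83.775⌉ = 84 payments; the last is £73.79.
Total paid = 83·£95.00 + £73.79 = £7,958.79.
Total interest = total paid − principal = £7,958.79 − £3,675.00 = £4,283.79.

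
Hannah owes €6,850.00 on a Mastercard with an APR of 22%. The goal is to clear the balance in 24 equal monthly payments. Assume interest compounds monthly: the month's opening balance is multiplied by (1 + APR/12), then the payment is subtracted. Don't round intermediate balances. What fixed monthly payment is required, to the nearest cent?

Monthly rate r = 22%/12 = 1.83333% = 0.0183333.
Level-payment amortization: P = B₀·r / (1 − (1+r)^(−n)) = 6850.00·0.0183333 / (1 − 1.01833^(−24)).
Denominator 1 − (1+r)^(−24) = 0.353392164.
P = 125.583 / 0.353392164 ≈ 355.37.

€355.37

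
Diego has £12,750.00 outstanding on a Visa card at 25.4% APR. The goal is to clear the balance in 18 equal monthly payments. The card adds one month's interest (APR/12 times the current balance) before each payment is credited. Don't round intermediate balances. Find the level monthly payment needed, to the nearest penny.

£859.20

Monthly rate r = 25.4%/12 = 2.11667% = 0.0211667.
Level-payment amortization: P = B₀·r / (1 − (1+r)^(−n)) = 12750.00·0.0211667 / (1 − 1.02117^(−18)).
Denominator 1 − (1+r)^(−18) = 0.314100224.
P = 269.875 / 0.314100224 ≈ 859.20.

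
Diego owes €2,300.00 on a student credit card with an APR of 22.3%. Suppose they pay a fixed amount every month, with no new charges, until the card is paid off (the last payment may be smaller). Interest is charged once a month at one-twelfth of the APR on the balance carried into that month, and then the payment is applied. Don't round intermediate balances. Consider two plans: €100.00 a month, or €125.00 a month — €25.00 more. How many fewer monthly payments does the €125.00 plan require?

8 fewer payments

Monthly rate r = 22.3%/12 = 1.85833% = 0.0185833.
At €100.00/mo: n = ⌈−ln(1 − rB₀/P)/ln(1+r)⌉ = 31 payments (last €28.50); total interest = total paid − €2,300.00 = €728.50.
At €125.00/mo: 23 payments (last €90.98); total interest €540.98.
Payments saved = 31 − 23 = 8.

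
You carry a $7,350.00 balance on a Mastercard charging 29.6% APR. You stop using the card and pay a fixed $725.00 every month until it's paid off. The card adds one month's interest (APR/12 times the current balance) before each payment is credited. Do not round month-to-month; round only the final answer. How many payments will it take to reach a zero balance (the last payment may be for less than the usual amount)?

Monthly rate r = 29.6%/12 = 2.46667% = 0.0246667.
Recurrence: B ← B·(1+r) − $725.00.
Month 1: interest $181.30; balance after payment $6,806.30.
Month 2: interest $167.89; balance after payment $6,249.19.
Closed form: n = −ln(1 − rB₀/P)/ln(1+r) = −ln(0.74993)/ln(1.02467) ≈ 11.810, so the balance reaches zero during payment 12.

12 payments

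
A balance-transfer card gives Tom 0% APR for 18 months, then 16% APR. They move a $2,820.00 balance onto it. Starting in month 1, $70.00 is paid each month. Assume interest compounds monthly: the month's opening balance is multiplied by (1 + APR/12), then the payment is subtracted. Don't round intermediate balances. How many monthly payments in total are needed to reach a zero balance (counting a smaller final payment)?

45 months

Promo months 1–18 at r₀ = 0%/12 = 0; months 19+ at r₁ = 16%/12 = 0.0133333.
After month 18 (no interest yet): B = $2,820.00 − 18·$70.00 = $1,560.00.
Then at r₁ with $70.00/mo: n₂ = −ln(1 − r₁·B/P)/ln(1+r₁) ≈ 26.62 → 27 more payments.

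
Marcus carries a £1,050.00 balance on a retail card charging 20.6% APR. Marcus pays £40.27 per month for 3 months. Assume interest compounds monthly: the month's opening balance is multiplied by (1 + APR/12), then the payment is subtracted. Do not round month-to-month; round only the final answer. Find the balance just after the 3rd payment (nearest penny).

£982.11

Monthly rate r = 20.6%/12 = 1.71667% = 0.0171667.
Each month: B ← B·(1+r) − £40.27.
Month 1: interest £18.02; balance after payment £1,027.76.
Month 2: interest £17.64; balance after payment £1,005.13.
Month 3: interest £17.25; balance after payment £982.11.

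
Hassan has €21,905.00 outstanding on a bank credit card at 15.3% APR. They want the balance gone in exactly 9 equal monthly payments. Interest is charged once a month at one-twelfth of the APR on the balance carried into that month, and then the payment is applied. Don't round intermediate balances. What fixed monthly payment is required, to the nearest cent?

€2,591.67

Monthly rate r = 15.3%/12 = 1.275% = 0.01275.
Level-payment amortization: P = B₀·r / (1 − (1+r)^(−n)) = 21905.00·0.01275 / (1 − 1.01275^(−9)).
Denominator 1 − (1+r)^(−9) = 0.107764018.
P = 279.289 / 0.107764018 ≈ 2591.67.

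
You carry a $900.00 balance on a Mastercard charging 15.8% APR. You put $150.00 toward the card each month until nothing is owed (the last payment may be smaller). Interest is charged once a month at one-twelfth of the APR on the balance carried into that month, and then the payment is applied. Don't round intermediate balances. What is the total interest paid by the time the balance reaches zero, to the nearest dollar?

Monthly rate r = 15.8%/12 = 1.31667% = 0.0131667.
Payoff takes n = ⌈−ln(1 − rB₀/P)/ln(1+r)⌉ = ⌈6.291⌉ = 7 payments; the last is $43.90.
Total paid = 6·$150.00 + $43.90 = $943.90.
Total interest = total paid − principal = $943.90 − $900.00 = $43.90.

$44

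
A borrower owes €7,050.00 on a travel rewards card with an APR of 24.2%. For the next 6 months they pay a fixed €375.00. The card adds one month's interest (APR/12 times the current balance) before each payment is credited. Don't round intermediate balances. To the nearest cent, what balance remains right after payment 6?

Monthly rate r = 24.2%/12 = 2.01667% = 0.0201667.
Each month: B ← B·(1+r) − €375.00.
Month 1: interest €142.17; balance after payment €6,817.18.
Month 2: interest €137.48; balance after payment €6,579.65.
Month 3: interest €132.69; balance after payment €6,337.34.
Month 4: interest €127.80; balance after payment €6,090.15.
Month 5: interest €122.82; balance after payment €5,837.97.
Month 6: interest €117.73; balance after payment €5,580.70.

€5,580.70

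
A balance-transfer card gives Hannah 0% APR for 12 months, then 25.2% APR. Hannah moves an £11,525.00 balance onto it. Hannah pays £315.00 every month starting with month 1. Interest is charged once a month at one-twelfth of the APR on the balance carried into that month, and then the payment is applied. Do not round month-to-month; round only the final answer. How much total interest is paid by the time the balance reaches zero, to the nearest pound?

£3,265

Promo months 1–12 at r₀ = 0%/12 = 0; months 13+ at r₁ = 25.2%/12 = 0.021.
After month 12 (no interest yet): B = £11,525.00 − 12·£315.00 = £7,745.00.
Then at r₁ with £315.00/mo: n₂ = −ln(1 − r₁·B/P)/ln(1+r₁) ≈ 34.95 → 35 more payments.
Total paid = 46·£315.00 + £299.55 = £14,789.55; interest = £14,789.55 − £11,525.00 = £3,264.55.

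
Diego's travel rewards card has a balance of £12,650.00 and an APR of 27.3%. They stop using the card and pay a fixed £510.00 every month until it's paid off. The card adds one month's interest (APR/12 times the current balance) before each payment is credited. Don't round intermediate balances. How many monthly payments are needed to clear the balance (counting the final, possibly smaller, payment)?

37 months

Monthly rate r = 27.3%/12 = 2.275% = 0.02275.
Recurrence: B ← B·(1+r) − £510.00.
Month 1: interest £287.79; balance after payment £12,427.79.
Month 2: interest £282.73; balance after payment £12,200.52.
Closed form: n = −ln(1 − rB₀/P)/ln(1+r) = −ln(0.43571)/ln(1.02275) ≈ 36.931, so the balance reaches zero during payment 37.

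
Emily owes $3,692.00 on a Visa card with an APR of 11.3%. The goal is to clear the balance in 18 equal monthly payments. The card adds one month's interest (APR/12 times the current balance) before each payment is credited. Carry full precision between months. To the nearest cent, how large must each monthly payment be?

Monthly rate r = 11.3%/12 = 0.941667% = 0.00941667.
Level-payment amortization: P = B₀·r / (1 − (1+r)^(−n)) = 3692.00·0.00941667 / (1 − 1.00942^(−18)).
Denominator 1 − (1+r)^(−18) = 0.155243545.
P = 34.7663 / 0.155243545 ≈ 223.95.

$223.95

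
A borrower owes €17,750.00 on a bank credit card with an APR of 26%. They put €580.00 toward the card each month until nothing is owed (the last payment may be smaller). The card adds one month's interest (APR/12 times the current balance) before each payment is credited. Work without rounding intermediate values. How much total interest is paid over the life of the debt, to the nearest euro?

€11,688

Monthly rate r = 26%/12 = 2.16667% = 0.0216667.
Payoff takes n = ⌈−ln(1 − rB₀/P)/ln(1+r)⌉ = ⌈50.752⌉ = 51 payments; the last is €437.61.
Total paid = 50·€580.00 + €437.61 = €29,437.61.
Total interest = total paid − principal = €29,437.61 − €17,750.00 = €11,687.61.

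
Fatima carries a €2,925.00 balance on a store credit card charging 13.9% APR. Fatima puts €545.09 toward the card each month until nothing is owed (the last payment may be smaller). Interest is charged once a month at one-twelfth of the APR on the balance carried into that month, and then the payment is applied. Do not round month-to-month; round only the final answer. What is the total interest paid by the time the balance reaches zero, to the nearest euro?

Monthly rate r = 13.9%/12 = 1.15833% = 0.0115833.
Payoff takes n = ⌈−ln(1 − rB₀/P)/ln(1+r)⌉ = ⌈5.572⌉ = 6 payments; the last is €312.63.
Total paid = 5·€545.09 + €312.63 = €3,038.08.
Total interest = total paid − principal = €3,038.08 − €2,925.00 = €113.08.

€113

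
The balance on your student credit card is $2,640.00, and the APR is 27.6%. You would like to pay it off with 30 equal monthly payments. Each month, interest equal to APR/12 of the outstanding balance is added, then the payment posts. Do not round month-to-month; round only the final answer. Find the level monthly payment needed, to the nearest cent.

Monthly rate r = 27.6%/12 = 2.3% = 0.023.
Level-payment amortization: P = B₀·r / (1 − (1+r)^(−n)) = 2640.00·0.023 / (1 − 1.023^(−30)).
Denominator 1 − (1+r)^(−30) = 0.49448856.
P = 60.72 / 0.49448856 ≈ 122.79.

$122.79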